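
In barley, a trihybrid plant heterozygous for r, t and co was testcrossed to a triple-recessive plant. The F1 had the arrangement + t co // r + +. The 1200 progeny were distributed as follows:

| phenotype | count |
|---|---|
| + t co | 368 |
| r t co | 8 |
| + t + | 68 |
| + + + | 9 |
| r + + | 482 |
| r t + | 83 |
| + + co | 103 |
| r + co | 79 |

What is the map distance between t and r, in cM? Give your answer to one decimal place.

16.9 cM

The two rarest classes, r t co and + + +, are the double crossovers. Comparing them with the parentals, only the r allele has switched, so r is the middle locus and the order is t – r – co.
Crossovers in the t–r interval produce the single-crossover classes + + co and r t + (103 + 83 = 186) plus the double crossovers (17).
RF(t–r) = (186 + 17) / 1200 = 203/1200 = 0.1692 → 16.9 cM.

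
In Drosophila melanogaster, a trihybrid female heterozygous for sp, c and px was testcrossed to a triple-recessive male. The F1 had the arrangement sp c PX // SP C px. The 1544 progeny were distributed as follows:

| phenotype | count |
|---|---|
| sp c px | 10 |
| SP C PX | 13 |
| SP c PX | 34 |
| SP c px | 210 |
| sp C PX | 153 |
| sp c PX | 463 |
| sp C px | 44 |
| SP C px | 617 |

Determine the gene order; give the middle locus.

px

The two rarest classes, sp c px and SP C PX, are the double crossovers. Comparing them with the parentals, only the px allele has switched, so px is the middle locus and the order is sp – px – c.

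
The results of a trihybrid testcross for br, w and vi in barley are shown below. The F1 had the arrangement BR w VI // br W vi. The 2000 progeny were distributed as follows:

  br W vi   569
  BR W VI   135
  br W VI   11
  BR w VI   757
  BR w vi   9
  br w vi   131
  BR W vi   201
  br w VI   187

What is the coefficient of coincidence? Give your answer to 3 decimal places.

0.343

The two rarest classes, BR w vi and br W VI, are the double crossovers. Comparing them with the parentals, only the vi allele has switched, so vi is the middle locus and the order is w – vi – br.
w–vi: (266 + 20)/2000 = 0.1430; vi–br: (388 + 20)/2000 = 0.2040.
Expected DCO frequency = 0.1430 × 0.2040 ≈ 0.02917; observed = 20/2000 ≈ 0.01000.
Coefficient of coincidence = 0.01000/0.02917 ≈ 0.343.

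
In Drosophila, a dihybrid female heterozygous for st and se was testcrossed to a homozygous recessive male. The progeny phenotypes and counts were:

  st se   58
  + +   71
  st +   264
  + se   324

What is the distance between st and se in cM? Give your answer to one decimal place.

18.0 cM

The two most frequent classes, + se (324) and st + (264), are the parental types, so the F1 was + se / st +.
The recombinant classes are + + and st se: 71 + 58 = 129.
Recombination frequency = 129/717 = 0.1799 ≈ 18.0%, i.e. 18.0 cM.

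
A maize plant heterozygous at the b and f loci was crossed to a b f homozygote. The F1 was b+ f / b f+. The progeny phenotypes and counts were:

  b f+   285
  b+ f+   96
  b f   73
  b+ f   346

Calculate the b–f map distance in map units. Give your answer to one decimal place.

The recombinant classes are b+ f+ and b f: 96 + 73 = 169.
Recombination frequency = 169/800 = 0.2112 ≈ 21.1%, i.e. 21.1 map units.

21.1 map units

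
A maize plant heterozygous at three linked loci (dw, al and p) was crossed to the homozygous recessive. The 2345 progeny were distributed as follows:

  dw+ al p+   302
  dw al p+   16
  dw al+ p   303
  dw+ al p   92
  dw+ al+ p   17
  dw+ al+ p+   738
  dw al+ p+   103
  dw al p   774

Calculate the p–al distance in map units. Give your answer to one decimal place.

27.2 map units

The two most frequent reciprocal classes, dw al p and dw+ al+ p+, are the parental types, so the F1 was dw al p / dw+ al+ p+.
The two rarest classes, dw al p+ and dw+ al+ p, are the double crossovers. Comparing them with the parentals, only the p allele has switched, so p is the middle locus and the order is dw – p – al.
Crossovers in the p–al interval produce the single-crossover classes dw al+ p and dw+ al p+ (303 + 302 = 605) plus the double crossovers (33).
RF(p–al) = (605 + 33) / 2345 = 638/2345 = 0.2721 → 27.2 map units.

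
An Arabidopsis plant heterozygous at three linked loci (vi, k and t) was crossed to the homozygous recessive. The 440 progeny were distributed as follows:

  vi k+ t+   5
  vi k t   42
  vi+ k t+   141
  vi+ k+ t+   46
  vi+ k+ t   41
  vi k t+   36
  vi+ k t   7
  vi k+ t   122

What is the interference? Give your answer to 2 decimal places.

The two most frequent reciprocal classes, vi k+ t and vi+ k t+, are the parental types, so the F1 was vi k+ t / vi+ k t+.
The two rarest classes, vi k+ t+ and vi+ k t, are the double crossovers. Comparing them with the parentals, only the t allele has switched, so t is the middle locus and the order is k – t – vi.
k–t: (88 + 12)/440 = 0.2273; t–vi: (77 + 12)/440 = 0.2023.
Expected DCO frequency = 0.2273 × 0.2023 ≈ 0.04598; observed = 12/440 ≈ 0.02727.
Coefficient of coincidence = 0.02727/0.04598 ≈ 0.59; interference = 1 − 0.59 = 0.41.

0.41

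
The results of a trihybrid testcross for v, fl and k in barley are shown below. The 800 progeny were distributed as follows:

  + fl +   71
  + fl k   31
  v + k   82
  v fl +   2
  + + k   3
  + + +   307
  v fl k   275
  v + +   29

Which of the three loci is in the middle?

k

The two most frequent reciprocal classes, v fl k and + + +, are the parental types, so the F1 was v fl k / + + +.
The two rarest classes, v fl + and + + k, are the double crossovers. Comparing them with the parentals, only the k allele has switched, so k is the middle locus and the order is fl – k – v.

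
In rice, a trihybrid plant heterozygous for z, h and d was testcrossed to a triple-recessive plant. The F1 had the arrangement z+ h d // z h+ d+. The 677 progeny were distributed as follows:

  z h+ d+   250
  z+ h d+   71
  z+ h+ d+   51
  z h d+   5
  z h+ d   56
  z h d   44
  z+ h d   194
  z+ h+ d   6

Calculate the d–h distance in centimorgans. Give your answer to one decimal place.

The two rarest classes, z+ h+ d and z h d+, are the double crossovers. Comparing them with the parentals, only the h allele has switched, so h is the middle locus and the order is z – h – d.
Crossovers in the h–d interval produce the single-crossover classes z+ h d+ and z h+ d (71 + 56 = 127) plus the double crossovers (11).
RF(h–d) = (127 + 11) / 677 = 138/677 = 0.2038 → 20.4 centimorgans.

20.4 centimorgans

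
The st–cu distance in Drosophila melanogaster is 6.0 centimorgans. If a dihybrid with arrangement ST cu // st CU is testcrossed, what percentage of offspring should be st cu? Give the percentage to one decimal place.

3.0%

A map distance of 6.0 centimorgans corresponds to a recombination frequency of 0.060.
The F1 is ST cu / st CU, so st cu is a recombinant gamete class with expected frequency r/2 = 0.060/2 = 0.0300.
That is 0.0300 = 3.0% of the progeny.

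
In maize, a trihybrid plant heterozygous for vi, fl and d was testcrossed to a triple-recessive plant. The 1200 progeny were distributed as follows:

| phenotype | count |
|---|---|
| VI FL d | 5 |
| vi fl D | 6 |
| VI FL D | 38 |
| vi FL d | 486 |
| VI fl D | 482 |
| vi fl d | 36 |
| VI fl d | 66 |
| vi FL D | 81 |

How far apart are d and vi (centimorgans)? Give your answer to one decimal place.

The two most frequent reciprocal classes, vi FL d and VI fl D, are the parental types, so the F1 was vi FL d / VI fl D.
The two rarest classes, VI FL d and vi fl D, are the double crossovers. Comparing them with the parentals, only the vi allele has switched, so vi is the middle locus and the order is d – vi – fl.
Crossovers in the d–vi interval produce the single-crossover classes vi FL D and VI fl d (81 + 66 = 147) plus the double crossovers (11).
RF(d–vi) = (147 + 11) / 1200 = 158/1200 = 0.1317 → 13.2 centimorgans.

13.2 centimorgans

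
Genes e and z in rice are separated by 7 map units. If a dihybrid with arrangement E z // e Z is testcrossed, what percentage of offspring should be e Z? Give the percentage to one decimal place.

46.5%

A map distance of 7 map units corresponds to a recombination frequency of 0.070.
The F1 is E z / e Z, so e Z is a parental gamete class with expected frequency (1 − r)/2 = 0.930/2 = 0.4650.
That is 0.4650 = 46.5% of the progeny.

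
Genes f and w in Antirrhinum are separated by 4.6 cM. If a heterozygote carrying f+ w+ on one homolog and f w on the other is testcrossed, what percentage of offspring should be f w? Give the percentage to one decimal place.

A map distance of 4.6 cM corresponds to a recombination frequency of 0.046.
The F1 is f+ w+ / f w, so f w is a parental gamete class with expected frequency (1 − r)/2 = 0.954/2 = 0.4770.
That is 0.4770 = 47.7% of the progeny.

47.7%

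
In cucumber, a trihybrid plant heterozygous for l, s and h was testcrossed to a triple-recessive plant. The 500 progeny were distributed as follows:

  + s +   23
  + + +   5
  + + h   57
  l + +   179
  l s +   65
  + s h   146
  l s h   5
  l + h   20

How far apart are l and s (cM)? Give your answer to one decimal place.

The two most frequent reciprocal classes, + s h and l + +, are the parental types, so the F1 was + s h / l + +.
The two rarest classes, l s h and + + +, are the double crossovers. Comparing them with the parentals, only the l allele has switched, so l is the middle locus and the order is h – l – s.
Crossovers in the l–s interval produce the single-crossover classes + + h and l s + (57 + 65 = 122) plus the double crossovers (10).
RF(l–s) = (122 + 10) / 500 = 132/500 = 0.2640 → 26.4 cM.

26.4 cM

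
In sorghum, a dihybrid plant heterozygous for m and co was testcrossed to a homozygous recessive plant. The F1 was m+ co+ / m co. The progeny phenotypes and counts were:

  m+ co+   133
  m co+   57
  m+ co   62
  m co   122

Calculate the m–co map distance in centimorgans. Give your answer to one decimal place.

The recombinant classes are m+ co and m co+: 62 + 57 = 119.
Recombination frequency = 119/374 = 0.3182 ≈ 31.8%, i.e. 31.8 centimorgans.

31.8 centimorgans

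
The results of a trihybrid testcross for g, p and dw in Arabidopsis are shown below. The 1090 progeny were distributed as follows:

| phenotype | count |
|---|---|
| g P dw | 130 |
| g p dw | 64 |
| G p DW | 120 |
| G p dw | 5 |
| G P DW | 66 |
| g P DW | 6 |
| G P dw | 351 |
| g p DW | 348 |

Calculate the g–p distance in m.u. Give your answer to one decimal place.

The two most frequent reciprocal classes, G P dw and g p DW, are the parental types, so the F1 was G P dw / g p DW.
The two rarest classes, G p dw and g P DW, are the double crossovers. Comparing them with the parentals, only the p allele has switched, so p is the middle locus and the order is dw – p – g.
Crossovers in the p–g interval produce the single-crossover classes g P dw and G p DW (130 + 120 = 250) plus the double crossovers (11).
RF(p–g) = (250 + 11) / 1090 = 261/1090 = 0.2394 → 23.9 m.u.

23.9 m.u.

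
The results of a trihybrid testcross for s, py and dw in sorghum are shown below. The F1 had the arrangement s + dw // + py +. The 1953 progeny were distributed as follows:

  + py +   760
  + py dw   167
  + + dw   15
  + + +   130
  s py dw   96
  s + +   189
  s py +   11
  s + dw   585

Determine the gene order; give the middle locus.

s

The two rarest classes, + + dw and s py +, are the double crossovers. Comparing them with the parentals, only the s allele has switched, so s is the middle locus and the order is py – s – dw.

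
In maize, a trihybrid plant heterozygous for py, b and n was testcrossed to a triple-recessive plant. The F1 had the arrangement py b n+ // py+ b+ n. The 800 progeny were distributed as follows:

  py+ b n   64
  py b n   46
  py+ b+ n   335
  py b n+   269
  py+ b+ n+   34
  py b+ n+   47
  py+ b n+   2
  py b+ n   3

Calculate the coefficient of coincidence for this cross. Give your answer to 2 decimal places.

0.41

The two rarest classes, py+ b n+ and py b+ n, are the double crossovers. Comparing them with the parentals, only the py allele has switched, so py is the middle locus and the order is b – py – n.
b–py: (111 + 5)/800 = 0.1450; py–n: (80 + 5)/800 = 0.1062.
Expected DCO frequency = 0.1450 × 0.1062 ≈ 0.01540; observed = 5/800 ≈ 0.00625.
Coefficient of coincidence = 0.00625/0.01540 ≈ 0.41.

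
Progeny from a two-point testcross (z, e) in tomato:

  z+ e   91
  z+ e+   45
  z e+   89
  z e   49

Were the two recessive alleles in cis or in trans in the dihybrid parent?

The two most frequent classes are z+ e (91) and z e+ (89); these are the parental (non-recombinant) types.
So the F1 carried z+ e on one chromosome and z e+ on the other — the recessive alleles are on opposite chromosomes (trans / repulsion).

trans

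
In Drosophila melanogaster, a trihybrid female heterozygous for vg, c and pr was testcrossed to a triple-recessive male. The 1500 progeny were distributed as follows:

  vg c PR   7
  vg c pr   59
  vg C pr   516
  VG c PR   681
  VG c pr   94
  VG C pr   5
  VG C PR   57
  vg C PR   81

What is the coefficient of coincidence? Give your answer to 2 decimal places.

0.75

The two most frequent reciprocal classes, VG c PR and vg C pr, are the parental types, so the F1 was VG c PR / vg C pr.
The two rarest classes, vg c PR and VG C pr, are the double crossovers. Comparing them with the parentals, only the vg allele has switched, so vg is the middle locus and the order is c – vg – pr.
c–vg: (116 + 12)/1500 = 0.0853; vg–pr: (175 + 12)/1500 = 0.1247.
Expected DCO frequency = 0.0853 × 0.1247 ≈ 0.01064; observed = 12/1500 ≈ 0.00800.
Coefficient of coincidence = 0.00800/0.01064 ≈ 0.75.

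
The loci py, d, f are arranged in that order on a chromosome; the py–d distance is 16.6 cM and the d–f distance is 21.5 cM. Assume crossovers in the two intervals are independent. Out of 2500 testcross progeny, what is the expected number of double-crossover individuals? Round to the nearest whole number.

89

Map distances give recombination frequencies of 0.166 and 0.215 for the two intervals.
With no interference, expected double-crossover frequency = 0.166 × 0.215 = 0.03569.
Expected number = 0.03569 × 2500 = 89.22 ≈ 89.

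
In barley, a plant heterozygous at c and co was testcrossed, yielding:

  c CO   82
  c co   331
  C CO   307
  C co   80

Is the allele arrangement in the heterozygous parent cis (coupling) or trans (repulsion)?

The two most frequent classes are C CO (307) and c co (331); these are the parental (non-recombinant) types.
So the F1 carried C CO on one chromosome and c co on the other — the recessive alleles are on the same chromosome (cis / coupling).

cis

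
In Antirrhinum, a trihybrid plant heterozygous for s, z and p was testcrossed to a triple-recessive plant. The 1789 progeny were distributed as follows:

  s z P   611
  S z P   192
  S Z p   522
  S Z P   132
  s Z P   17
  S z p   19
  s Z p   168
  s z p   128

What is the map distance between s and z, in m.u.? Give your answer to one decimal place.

22.1 m.u.

The two most frequent reciprocal classes, s z P and S Z p, are the parental types, so the F1 was s z P / S Z p.
The two rarest classes, s Z P and S z p, are the double crossovers. Comparing them with the parentals, only the z allele has switched, so z is the middle locus and the order is p – z – s.
Crossovers in the z–s interval produce the single-crossover classes S z P and s Z p (192 + 168 = 360) plus the double crossovers (36).
RF(z–s) = (360 + 36) / 1789 = 396/1789 = 0.2214 → 22.1 m.u.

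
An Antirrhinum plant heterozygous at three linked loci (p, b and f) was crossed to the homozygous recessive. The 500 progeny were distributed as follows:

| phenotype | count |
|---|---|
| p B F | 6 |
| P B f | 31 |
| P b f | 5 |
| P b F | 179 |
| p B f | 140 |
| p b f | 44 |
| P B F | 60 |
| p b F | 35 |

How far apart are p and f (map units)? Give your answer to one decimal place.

The two most frequent reciprocal classes, P b F and p B f, are the parental types, so the F1 was P b F / p B f.
The two rarest classes, P b f and p B F, are the double crossovers. Comparing them with the parentals, only the f allele has switched, so f is the middle locus and the order is b – f – p.
Crossovers in the f–p interval produce the single-crossover classes p b F and P B f (35 + 31 = 66) plus the double crossovers (11).
RF(f–p) = (66 + 11) / 500 = 77/500 = 0.1540 → 15.4 map units.

15.4 map units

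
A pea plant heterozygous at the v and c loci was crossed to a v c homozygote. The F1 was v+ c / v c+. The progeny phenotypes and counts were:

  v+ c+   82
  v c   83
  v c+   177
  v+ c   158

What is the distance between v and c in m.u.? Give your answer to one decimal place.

The recombinant classes are v+ c+ and v c: 82 + 83 = 165.
Recombination frequency = 165/500 = 0.3300 ≈ 33.0%, i.e. 33.0 m.u.

33.0 m.u.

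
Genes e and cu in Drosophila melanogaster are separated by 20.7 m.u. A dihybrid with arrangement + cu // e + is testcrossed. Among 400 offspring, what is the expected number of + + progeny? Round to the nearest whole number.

A map distance of 20.7 m.u. corresponds to a recombination frequency of 0.207.
The F1 is + cu / e +, so + + is a recombinant gamete class with expected frequency r/2 = 0.207/2 = 0.1035.
Expected number = 0.1035 × 400 = 41.40 ≈ 41.

41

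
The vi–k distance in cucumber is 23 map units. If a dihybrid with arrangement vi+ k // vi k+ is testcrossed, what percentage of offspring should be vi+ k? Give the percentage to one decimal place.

38.5%

A map distance of 23 map units corresponds to a recombination frequency of 0.230.
The F1 is vi+ k / vi k+, so vi+ k is a parental gamete class with expected frequency (1 − r)/2 = 0.770/2 = 0.3850.
That is 0.3850 = 38.5% of the progeny.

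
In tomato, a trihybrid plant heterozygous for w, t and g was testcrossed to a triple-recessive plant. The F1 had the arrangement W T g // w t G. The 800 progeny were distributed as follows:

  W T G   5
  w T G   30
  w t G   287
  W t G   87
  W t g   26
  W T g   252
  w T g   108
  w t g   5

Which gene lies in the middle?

The two rarest classes, W T G and w t g, are the double crossovers. Comparing them with the parentals, only the g allele has switched, so g is the middle locus and the order is w – g – t.

g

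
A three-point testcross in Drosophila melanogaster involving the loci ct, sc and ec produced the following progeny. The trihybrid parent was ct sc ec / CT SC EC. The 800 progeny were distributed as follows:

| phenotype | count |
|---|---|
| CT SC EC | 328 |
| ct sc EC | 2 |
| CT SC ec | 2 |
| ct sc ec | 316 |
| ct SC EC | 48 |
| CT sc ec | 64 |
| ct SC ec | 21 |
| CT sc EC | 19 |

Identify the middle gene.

ec

The two rarest classes, ct sc EC and CT SC ec, are the double crossovers. Comparing them with the parentals, only the ec allele has switched, so ec is the middle locus and the order is sc – ec – ct.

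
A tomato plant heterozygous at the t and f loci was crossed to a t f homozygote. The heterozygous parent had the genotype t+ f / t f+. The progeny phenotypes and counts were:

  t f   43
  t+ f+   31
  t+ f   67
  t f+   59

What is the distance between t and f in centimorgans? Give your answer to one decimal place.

37.0 centimorgans

The recombinant classes are t+ f+ and t f: 31 + 43 = 74.
Recombination frequency = 74/200 = 0.3700 ≈ 37.0%, i.e. 37.0 centimorgans.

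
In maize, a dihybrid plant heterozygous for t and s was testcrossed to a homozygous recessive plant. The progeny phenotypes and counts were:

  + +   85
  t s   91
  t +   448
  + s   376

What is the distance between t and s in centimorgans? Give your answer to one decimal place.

The two most frequent classes, + s (376) and t + (448), are the parental types, so the F1 was + s / t +.
The recombinant classes are + + and t s: 85 + 91 = 176.
Recombination frequency = 176/1000 = 0.1760 ≈ 17.6%, i.e. 17.6 centimorgans.

17.6 centimorgans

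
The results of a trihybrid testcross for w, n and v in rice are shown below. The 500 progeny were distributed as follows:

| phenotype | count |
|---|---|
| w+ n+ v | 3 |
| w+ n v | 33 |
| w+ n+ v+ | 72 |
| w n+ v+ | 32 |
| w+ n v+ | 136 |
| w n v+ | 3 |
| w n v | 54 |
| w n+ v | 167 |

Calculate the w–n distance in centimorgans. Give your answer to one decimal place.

26.4 centimorgans

The two most frequent reciprocal classes, w+ n v+ and w n+ v, are the parental types, so the F1 was w+ n v+ / w n+ v.
The two rarest classes, w n v+ and w+ n+ v, are the double crossovers. Comparing them with the parentals, only the w allele has switched, so w is the middle locus and the order is n – w – v.
Crossovers in the n–w interval produce the single-crossover classes w+ n+ v+ and w n v (72 + 54 = 126) plus the double crossovers (6).
RF(n–w) = (126 + 6) / 500 = 132/500 = 0.2640 → 26.4 centimorgans.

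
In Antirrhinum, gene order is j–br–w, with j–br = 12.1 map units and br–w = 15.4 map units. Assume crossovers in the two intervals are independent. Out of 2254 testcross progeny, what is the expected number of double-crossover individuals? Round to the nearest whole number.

42

Map distances give recombination frequencies of 0.121 and 0.154 for the two intervals.
With no interference, expected double-crossover frequency = 0.121 × 0.154 = 0.01863.
Expected number = 0.01863 × 2254 = 42.00 ≈ 42.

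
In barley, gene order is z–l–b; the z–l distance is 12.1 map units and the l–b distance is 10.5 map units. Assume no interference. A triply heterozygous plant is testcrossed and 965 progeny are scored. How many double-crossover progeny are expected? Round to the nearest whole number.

12

Map distances give recombination frequencies of 0.121 and 0.105 for the two intervals.
With no interference, expected double-crossover frequency = 0.121 × 0.105 = 0.01270.
Expected number = 0.01270 × 965 = 12.26 ≈ 12.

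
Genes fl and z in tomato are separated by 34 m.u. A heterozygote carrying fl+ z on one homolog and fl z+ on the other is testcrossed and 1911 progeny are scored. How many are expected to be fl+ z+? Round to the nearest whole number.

325

A map distance of 34 m.u. corresponds to a recombination frequency of 0.340.
The F1 is fl+ z / fl z+, so fl+ z+ is a recombinant gamete class with expected frequency r/2 = 0.340/2 = 0.1700.
Expected number = 0.1700 × 1911 = 324.87 ≈ 325.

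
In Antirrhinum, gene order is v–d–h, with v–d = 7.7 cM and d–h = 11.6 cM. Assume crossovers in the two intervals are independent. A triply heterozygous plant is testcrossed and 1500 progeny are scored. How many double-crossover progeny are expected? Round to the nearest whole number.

13

Map distances give recombination frequencies of 0.077 and 0.116 for the two intervals.
With no interference, expected double-crossover frequency = 0.077 × 0.116 = 0.00893.
Expected number = 0.00893 × 1500 = 13.40 ≈ 13.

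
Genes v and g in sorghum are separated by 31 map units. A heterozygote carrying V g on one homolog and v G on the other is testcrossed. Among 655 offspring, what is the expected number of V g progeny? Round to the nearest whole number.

A map distance of 31 map units corresponds to a recombination frequency of 0.310.
The F1 is V g / v G, so V g is a parental gamete class with expected frequency (1 − r)/2 = 0.690/2 = 0.3450.
Expected number = 0.3450 × 655 = 225.97 ≈ 226.

226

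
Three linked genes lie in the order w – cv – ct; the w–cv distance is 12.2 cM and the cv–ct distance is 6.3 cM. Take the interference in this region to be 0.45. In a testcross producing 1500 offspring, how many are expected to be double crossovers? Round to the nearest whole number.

6

Map distances give recombination frequencies of 0.122 and 0.063 for the two intervals.
With interference 0.45 (so coincidence = 0.55), expected double-crossover frequency = 0.122 × 0.063 × 0.55 = 0.00423.
Expected number = 0.00423 × 1500 = 6.34 ≈ 6.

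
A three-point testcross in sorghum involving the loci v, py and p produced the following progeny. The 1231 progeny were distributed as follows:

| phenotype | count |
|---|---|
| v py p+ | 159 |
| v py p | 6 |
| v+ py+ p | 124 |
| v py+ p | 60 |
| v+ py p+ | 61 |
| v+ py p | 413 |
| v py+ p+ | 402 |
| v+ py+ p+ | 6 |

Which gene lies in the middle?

The two most frequent reciprocal classes, v py+ p+ and v+ py p, are the parental types, so the F1 was v py+ p+ / v+ py p.
The two rarest classes, v+ py+ p+ and v py p, are the double crossovers. Comparing them with the parentals, only the v allele has switched, so v is the middle locus and the order is py – v – p.

v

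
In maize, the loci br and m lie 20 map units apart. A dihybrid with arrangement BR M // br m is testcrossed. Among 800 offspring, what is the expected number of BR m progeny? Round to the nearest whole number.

A map distance of 20 map units corresponds to a recombination frequency of 0.200.
The F1 is BR M / br m, so BR m is a recombinant gamete class with expected frequency r/2 = 0.200/2 = 0.1000.
Expected number = 0.1000 × 800 = 80.00 ≈ 80.

80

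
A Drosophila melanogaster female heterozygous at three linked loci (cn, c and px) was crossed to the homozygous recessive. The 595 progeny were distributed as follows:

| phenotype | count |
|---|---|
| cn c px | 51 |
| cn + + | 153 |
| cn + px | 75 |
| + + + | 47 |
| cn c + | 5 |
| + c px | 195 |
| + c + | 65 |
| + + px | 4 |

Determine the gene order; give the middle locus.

The two most frequent reciprocal classes, + c px and cn + +, are the parental types, so the F1 was + c px / cn + +.
The two rarest classes, + + px and cn c +, are the double crossovers. Comparing them with the parentals, only the c allele has switched, so c is the middle locus and the order is cn – c – px.

c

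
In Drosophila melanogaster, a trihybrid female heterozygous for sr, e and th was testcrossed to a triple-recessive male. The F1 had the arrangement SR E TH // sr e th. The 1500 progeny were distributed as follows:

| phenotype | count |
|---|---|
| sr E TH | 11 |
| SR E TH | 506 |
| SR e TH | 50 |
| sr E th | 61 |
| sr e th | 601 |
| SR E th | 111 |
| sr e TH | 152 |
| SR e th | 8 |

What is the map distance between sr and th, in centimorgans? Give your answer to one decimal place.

The two rarest classes, sr E TH and SR e th, are the double crossovers. Comparing them with the parentals, only the sr allele has switched, so sr is the middle locus and the order is th – sr – e.
Crossovers in the th–sr interval produce the single-crossover classes SR E th and sr e TH (111 + 152 = 263) plus the double crossovers (19).
RF(th–sr) = (263 + 19) / 1500 = 282/1500 = 0.1880 → 18.8 centimorgans.

18.8 centimorgans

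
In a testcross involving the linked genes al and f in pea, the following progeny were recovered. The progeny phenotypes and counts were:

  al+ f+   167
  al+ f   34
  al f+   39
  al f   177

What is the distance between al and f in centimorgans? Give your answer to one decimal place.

17.5 centimorgans

The two most frequent classes, al+ f+ (167) and al f (177), are the parental types, so the F1 was al+ f+ / al f.
The recombinant classes are al+ f and al f+: 34 + 39 = 73.
Recombination frequency = 73/417 = 0.1751 ≈ 17.5%, i.e. 17.5 centimorgans.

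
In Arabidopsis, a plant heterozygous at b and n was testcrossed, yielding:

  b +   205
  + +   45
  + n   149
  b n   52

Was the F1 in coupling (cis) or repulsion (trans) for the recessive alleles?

trans

The two most frequent classes are + n (149) and b + (205); these are the parental (non-recombinant) types.
So the F1 carried + n on one chromosome and b + on the other — the recessive alleles are on opposite chromosomes (trans / repulsion).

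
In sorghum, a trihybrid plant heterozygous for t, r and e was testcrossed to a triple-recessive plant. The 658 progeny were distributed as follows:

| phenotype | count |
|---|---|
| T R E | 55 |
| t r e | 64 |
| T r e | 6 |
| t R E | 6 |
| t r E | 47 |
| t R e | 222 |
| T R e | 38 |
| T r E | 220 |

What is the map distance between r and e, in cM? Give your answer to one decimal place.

19.9 cM

The two most frequent reciprocal classes, T r E and t R e, are the parental types, so the F1 was T r E / t R e.
The two rarest classes, T r e and t R E, are the double crossovers. Comparing them with the parentals, only the e allele has switched, so e is the middle locus and the order is t – e – r.
Crossovers in the e–r interval produce the single-crossover classes T R E and t r e (55 + 64 = 119) plus the double crossovers (12).
RF(e–r) = (119 + 12) / 658 = 131/658 = 0.1991 → 19.9 cM.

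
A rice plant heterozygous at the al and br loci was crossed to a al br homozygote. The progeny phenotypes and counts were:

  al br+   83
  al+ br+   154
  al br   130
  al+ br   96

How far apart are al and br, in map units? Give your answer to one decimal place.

The two most frequent classes, al+ br+ (154) and al br (130), are the parental types, so the F1 was al+ br+ / al br.
The recombinant classes are al+ br and al br+: 96 + 83 = 179.
Recombination frequency = 179/463 = 0.3866 ≈ 38.7%, i.e. 38.7 map units.

38.7 map units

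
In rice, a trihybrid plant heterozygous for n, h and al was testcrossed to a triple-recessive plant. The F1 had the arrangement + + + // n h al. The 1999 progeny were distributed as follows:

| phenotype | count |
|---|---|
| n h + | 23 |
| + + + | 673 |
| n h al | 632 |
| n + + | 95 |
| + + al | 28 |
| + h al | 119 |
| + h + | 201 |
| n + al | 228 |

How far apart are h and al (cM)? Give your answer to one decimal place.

The two rarest classes, + + al and n h +, are the double crossovers. Comparing them with the parentals, only the al allele has switched, so al is the middle locus and the order is h – al – n.
Crossovers in the h–al interval produce the single-crossover classes + h + and n + al (201 + 228 = 429) plus the double crossovers (51).
RF(h–al) = (429 + 51) / 1999 = 480/1999 = 0.2401 → 24.0 cM.

24.0 cM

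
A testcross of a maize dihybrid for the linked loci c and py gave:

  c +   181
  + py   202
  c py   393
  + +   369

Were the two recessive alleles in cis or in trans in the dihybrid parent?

cis

The two most frequent classes are + + (369) and c py (393); these are the parental (non-recombinant) types.
So the F1 carried + + on one chromosome and c py on the other — the recessive alleles are on the same chromosome (cis / coupling).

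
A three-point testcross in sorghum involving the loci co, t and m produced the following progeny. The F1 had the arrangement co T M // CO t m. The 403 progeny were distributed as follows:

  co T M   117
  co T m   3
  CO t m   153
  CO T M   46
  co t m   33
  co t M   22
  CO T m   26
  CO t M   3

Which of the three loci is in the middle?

m

The two rarest classes, co T m and CO t M, are the double crossovers. Comparing them with the parentals, only the m allele has switched, so m is the middle locus and the order is co – m – t.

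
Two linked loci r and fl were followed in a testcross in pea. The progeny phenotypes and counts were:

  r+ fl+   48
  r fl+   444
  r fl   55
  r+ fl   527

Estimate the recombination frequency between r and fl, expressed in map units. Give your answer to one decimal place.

9.6 map units

The two most frequent classes, r+ fl (527) and r fl+ (444), are the parental types, so the F1 was r+ fl / r fl+.
The recombinant classes are r+ fl+ and r fl: 48 + 55 = 103.
Recombination frequency = 103/1074 = 0.0959 ≈ 9.6%, i.e. 9.6 map units.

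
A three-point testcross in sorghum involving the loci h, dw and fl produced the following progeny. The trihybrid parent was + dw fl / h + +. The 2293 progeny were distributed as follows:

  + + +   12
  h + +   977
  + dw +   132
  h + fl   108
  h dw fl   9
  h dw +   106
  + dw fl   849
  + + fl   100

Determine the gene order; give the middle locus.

h

The two rarest classes, h dw fl and + + +, are the double crossovers. Comparing them with the parentals, only the h allele has switched, so h is the middle locus and the order is dw – h – fl.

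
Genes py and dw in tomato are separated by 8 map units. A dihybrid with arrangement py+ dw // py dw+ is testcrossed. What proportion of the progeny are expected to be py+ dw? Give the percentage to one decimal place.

46.0%

A map distance of 8 map units corresponds to a recombination frequency of 0.080.
The F1 is py+ dw / py dw+, so py+ dw is a parental gamete class with expected frequency (1 − r)/2 = 0.920/2 = 0.4600.
That is 0.4600 = 46.0% of the progeny.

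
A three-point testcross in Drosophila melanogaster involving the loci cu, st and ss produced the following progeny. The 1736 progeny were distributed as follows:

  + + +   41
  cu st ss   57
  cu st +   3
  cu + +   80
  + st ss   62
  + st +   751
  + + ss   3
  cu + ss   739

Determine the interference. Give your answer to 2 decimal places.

The two most frequent reciprocal classes, cu + ss and + st +, are the parental types, so the F1 was cu + ss / + st +.
The two rarest classes, + + ss and cu st +, are the double crossovers. Comparing them with the parentals, only the cu allele has switched, so cu is the middle locus and the order is st – cu – ss.
st–cu: (98 + 6)/1736 = 0.0599; cu–ss: (142 + 6)/1736 = 0.0853.
Expected DCO frequency = 0.0599 × 0.0853 ≈ 0.00511; observed = 6/1736 ≈ 0.00346.
Coefficient of coincidence = 0.00346/0.00511 ≈ 0.68; interference = 1 − 0.68 = 0.32.

0.32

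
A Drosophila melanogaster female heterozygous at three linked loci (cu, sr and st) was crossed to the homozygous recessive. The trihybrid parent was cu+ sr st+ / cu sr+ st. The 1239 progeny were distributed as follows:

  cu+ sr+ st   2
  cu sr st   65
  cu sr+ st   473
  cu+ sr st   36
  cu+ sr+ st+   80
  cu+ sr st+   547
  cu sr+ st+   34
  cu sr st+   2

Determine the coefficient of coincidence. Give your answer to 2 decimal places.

The two rarest classes, cu sr st+ and cu+ sr+ st, are the double crossovers. Comparing them with the parentals, only the cu allele has switched, so cu is the middle locus and the order is sr – cu – st.
sr–cu: (145 + 4)/1239 = 0.1203; cu–st: (70 + 4)/1239 = 0.0597.
Expected DCO frequency = 0.1203 × 0.0597 ≈ 0.00718; observed = 4/1239 ≈ 0.00323.
Coefficient of coincidence = 0.00323/0.00718 ≈ 0.45.

0.45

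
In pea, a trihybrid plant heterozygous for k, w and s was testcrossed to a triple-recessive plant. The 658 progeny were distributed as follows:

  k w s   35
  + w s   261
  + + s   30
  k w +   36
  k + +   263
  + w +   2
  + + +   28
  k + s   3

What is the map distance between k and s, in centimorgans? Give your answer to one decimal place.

10.3 centimorgans

The two most frequent reciprocal classes, + w s and k + +, are the parental types, so the F1 was + w s / k + +.
The two rarest classes, + w + and k + s, are the double crossovers. Comparing them with the parentals, only the s allele has switched, so s is the middle locus and the order is w – s – k.
Crossovers in the s–k interval produce the single-crossover classes k w s and + + + (35 + 28 = 63) plus the double crossovers (5).
RF(s–k) = (63 + 5) / 658 = 68/658 = 0.1033 → 10.3 centimorgans.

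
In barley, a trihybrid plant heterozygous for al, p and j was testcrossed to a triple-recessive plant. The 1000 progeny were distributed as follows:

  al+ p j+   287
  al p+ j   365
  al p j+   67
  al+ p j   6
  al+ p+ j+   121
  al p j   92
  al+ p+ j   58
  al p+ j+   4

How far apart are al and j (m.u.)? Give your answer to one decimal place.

The two most frequent reciprocal classes, al+ p j+ and al p+ j, are the parental types, so the F1 was al+ p j+ / al p+ j.
The two rarest classes, al+ p j and al p+ j+, are the double crossovers. Comparing them with the parentals, only the j allele has switched, so j is the middle locus and the order is p – j – al.
Crossovers in the j–al interval produce the single-crossover classes al p j+ and al+ p+ j (67 + 58 = 125) plus the double crossovers (10).
RF(j–al) = (125 + 10) / 1000 = 135/1000 = 0.1350 → 13.5 m.u.

13.5 m.u.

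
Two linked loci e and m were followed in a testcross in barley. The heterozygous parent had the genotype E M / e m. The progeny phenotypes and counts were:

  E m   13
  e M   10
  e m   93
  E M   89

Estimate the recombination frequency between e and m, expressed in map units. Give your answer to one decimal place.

The recombinant classes are E m and e M: 13 + 10 = 23.
Recombination frequency = 23/205 = 0.1122 ≈ 11.2%, i.e. 11.2 map units.

11.2 map units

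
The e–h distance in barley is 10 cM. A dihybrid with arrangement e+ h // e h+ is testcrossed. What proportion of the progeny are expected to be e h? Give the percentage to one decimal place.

5.0%

A map distance of 10 cM corresponds to a recombination frequency of 0.100.
The F1 is e+ h / e h+, so e h is a recombinant gamete class with expected frequency r/2 = 0.100/2 = 0.0500.
That is 0.0500 = 5.0% of the progeny.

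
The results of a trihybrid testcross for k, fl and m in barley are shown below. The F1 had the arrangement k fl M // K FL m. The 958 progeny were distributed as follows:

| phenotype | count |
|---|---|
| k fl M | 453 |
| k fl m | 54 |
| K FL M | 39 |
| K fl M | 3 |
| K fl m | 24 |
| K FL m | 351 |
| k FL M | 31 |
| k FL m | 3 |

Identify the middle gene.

The two rarest classes, K fl M and k FL m, are the double crossovers. Comparing them with the parentals, only the k allele has switched, so k is the middle locus and the order is fl – k – m.

k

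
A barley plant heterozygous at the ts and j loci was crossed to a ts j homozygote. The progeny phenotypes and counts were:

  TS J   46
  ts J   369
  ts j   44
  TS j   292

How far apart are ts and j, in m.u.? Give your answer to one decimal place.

The two most frequent classes, TS j (292) and ts J (369), are the parental types, so the F1 was TS j / ts J.
The recombinant classes are TS J and ts j: 46 + 44 = 90.
Recombination frequency = 90/751 = 0.1198 ≈ 12.0%, i.e. 12.0 m.u.

12.0 m.u.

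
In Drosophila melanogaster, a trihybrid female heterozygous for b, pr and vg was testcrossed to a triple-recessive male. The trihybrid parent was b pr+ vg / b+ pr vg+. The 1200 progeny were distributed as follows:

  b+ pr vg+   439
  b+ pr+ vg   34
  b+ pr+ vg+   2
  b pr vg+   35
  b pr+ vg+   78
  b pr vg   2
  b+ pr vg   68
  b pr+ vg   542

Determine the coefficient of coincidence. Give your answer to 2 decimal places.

0.44

The two rarest classes, b pr vg and b+ pr+ vg+, are the double crossovers. Comparing them with the parentals, only the pr allele has switched, so pr is the middle locus and the order is b – pr – vg.
b–pr: (69 + 4)/1200 = 0.0608; pr–vg: (146 + 4)/1200 = 0.1250.
Expected DCO frequency = 0.0608 × 0.1250 ≈ 0.00760; observed = 4/1200 ≈ 0.00333.
Coefficient of coincidence = 0.00333/0.00760 ≈ 0.44.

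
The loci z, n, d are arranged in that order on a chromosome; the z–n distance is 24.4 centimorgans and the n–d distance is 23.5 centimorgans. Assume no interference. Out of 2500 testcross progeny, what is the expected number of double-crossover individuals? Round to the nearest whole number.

Map distances give recombination frequencies of 0.244 and 0.235 for the two intervals.
With no interference, expected double-crossover frequency = 0.244 × 0.235 = 0.05734.
Expected number = 0.05734 × 2500 = 143.35 ≈ 143.

143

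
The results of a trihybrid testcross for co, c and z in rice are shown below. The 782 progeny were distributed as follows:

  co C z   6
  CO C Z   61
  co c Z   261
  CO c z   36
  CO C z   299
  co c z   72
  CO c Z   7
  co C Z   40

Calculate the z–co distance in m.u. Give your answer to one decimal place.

The two most frequent reciprocal classes, CO C z and co c Z, are the parental types, so the F1 was CO C z / co c Z.
The two rarest classes, co C z and CO c Z, are the double crossovers. Comparing them with the parentals, only the co allele has switched, so co is the middle locus and the order is z – co – c.
Crossovers in the z–co interval produce the single-crossover classes CO C Z and co c z (61 + 72 = 133) plus the double crossovers (13).
RF(z–co) = (133 + 13) / 782 = 146/782 = 0.1867 → 18.7 m.u.

18.7 m.u.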